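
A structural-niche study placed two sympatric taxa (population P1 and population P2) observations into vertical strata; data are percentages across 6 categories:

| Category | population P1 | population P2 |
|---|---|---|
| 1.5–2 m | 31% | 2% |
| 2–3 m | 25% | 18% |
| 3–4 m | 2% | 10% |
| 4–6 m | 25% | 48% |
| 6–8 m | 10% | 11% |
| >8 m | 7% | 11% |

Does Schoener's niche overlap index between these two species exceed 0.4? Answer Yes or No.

Convert percentages to proportions (divide by 100).
Σ|p₁ᵢ − p₂ᵢ| = 0.29 + 0.07 + 0.08 + 0.23 + 0.01 + 0.04 = 0.72
D = 1 − ½ × 0.72 = 1 − 0.360 = 0.6400
D = 0.6400 > 0.4 → Yes.

Yes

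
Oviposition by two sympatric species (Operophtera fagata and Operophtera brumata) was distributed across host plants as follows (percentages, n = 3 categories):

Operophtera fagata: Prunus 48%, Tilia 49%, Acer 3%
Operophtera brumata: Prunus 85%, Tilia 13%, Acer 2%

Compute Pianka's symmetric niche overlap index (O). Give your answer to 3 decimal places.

Convert percentages to proportions (divide by 100).
Σ p₁ᵢp₂ᵢ = 0.4080 + 0.0637 + 0.0006 = 0.4723
Σp_1ᵢ² = 0.48² + 0.49² + 0.03² = 0.2304 + 0.2401 + 0.0009 = 0.4714
Σp_2ᵢ² = 0.85² + 0.13² + 0.02² = 0.7225 + 0.0169 + 0.0004 = 0.7398
O = 0.4723 / √(0.4714 × 0.7398) = 0.4723 / 0.590544 = 0.79977

0.800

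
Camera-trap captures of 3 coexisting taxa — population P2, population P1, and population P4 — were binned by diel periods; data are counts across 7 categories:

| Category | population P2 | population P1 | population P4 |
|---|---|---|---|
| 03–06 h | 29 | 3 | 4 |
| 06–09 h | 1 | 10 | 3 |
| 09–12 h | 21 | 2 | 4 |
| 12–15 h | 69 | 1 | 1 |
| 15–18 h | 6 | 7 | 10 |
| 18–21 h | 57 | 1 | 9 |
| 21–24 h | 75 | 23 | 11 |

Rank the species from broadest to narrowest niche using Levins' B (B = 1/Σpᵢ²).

Proportions for population P2 (n=258): 29/258=0.1124, 1/258=0.0039, 21/258=0.0814, 69/258=0.2674, 6/258=0.0233, 57/258=0.2209, 75/258=0.2907
Proportions for population P1 (n=47): 3/47=0.0638, 10/47=0.2128, 2/47=0.0426, 1/47=0.0213, 7/47=0.1489, 1/47=0.0213, 23/47=0.4894
Proportions for population P4 (n=42): 4/42=0.0952, 3/42=0.0714, 4/42=0.0952, 1/42=0.0238, 10/42=0.2381, 9/42=0.2143, 11/42=0.2619
Σp_P2ᵢ² = 0.1124² + 0.0039² + 0.0814² + 0.2674² + 0.0233² + 0.2209² + 0.2907² = 0.012634 + 0.000015 + 0.006626 + 0.071503 + 0.000543 + 0.048797 + 0.084506 = 0.224624
B_P2 = 1 / 0.224624 = 4.4519
Σp_P1ᵢ² = 0.0638² + 0.2128² + 0.0426² + 0.0213² + 0.1489² + 0.0213² + 0.4894² = 0.004070 + 0.045284 + 0.001815 + 0.000454 + 0.022171 + 0.000454 + 0.239512 = 0.313760
B_P1 = 1 / 0.313760 = 3.1871
Σp_P4ᵢ² = 0.0952² + 0.0714² + 0.0952² + 0.0238² + 0.2381² + 0.2143² + 0.2619² = 0.009063 + 0.005098 + 0.009063 + 0.000566 + 0.056692 + 0.045924 + 0.068592 = 0.194998
B_P4 = 1 / 0.194998 = 5.1283
Ranking by B (broadest → narrowest): population P4 (5.13) > population P2 (4.45) > population P1 (3.19)

population P4 > population P2 > population P1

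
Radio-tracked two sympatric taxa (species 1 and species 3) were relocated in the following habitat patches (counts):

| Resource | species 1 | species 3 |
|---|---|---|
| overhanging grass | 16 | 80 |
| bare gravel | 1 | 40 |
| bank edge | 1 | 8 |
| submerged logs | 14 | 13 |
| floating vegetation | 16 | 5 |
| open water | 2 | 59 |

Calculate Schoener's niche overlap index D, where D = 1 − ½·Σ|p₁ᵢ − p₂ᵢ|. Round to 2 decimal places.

0.49

Proportions for species 1 (n=50): 16/50=0.3200, 1/50=0.0200, 1/50=0.0200, 14/50=0.2800, 16/50=0.3200, 2/50=0.0400
Proportions for species 3 (n=205): 80/205=0.3902, 40/205=0.1951, 8/205=0.0390, 13/205=0.0634, 5/205=0.0244, 59/205=0.2878
Σ|p₁ᵢ − p₂ᵢ| = 0.0702 + 0.1751 + 0.0190 + 0.2166 + 0.2956 + 0.2478 = 1.0243
D = 1 − ½ × 1.0243 = 1 − 0.51215 = 0.48785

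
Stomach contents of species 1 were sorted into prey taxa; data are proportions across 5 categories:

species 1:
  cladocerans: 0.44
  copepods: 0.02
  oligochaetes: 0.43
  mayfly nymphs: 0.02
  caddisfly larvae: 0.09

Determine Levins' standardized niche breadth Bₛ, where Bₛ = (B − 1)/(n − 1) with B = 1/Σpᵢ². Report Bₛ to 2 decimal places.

0.40

Σpᵢ² = 0.44² + 0.02² + 0.43² + 0.02² + 0.09² = 0.1936 + 0.0004 + 0.1849 + 0.0004 + 0.0081 = 0.3874
B = 1 / 0.3874 = 2.5813
Bₛ = (B − 1)/(n − 1) = (2.5813 − 1)/(5 − 1) = 1.5813/4 = 0.3953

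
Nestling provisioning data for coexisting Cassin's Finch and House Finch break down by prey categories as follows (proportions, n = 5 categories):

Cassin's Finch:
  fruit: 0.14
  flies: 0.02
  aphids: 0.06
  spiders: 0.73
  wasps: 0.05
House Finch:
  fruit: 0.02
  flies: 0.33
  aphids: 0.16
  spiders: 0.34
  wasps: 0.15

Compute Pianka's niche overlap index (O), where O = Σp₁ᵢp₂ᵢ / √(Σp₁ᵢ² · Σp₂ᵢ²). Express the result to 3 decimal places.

0.703

Σ p₁ᵢp₂ᵢ = 0.0028 + 0.0066 + 0.0096 + 0.2482 + 0.0075 = 0.2747
Σp_1ᵢ² = 0.14² + 0.02² + 0.06² + 0.73² + 0.05² = 0.0196 + 0.0004 + 0.0036 + 0.5329 + 0.0025 = 0.5590
Σp_2ᵢ² = 0.02² + 0.33² + 0.16² + 0.34² + 0.15² = 0.0004 + 0.1089 + 0.0256 + 0.1156 + 0.0225 = 0.2730
O = 0.2747 / √(0.5590 × 0.2730) = 0.2747 / 0.390649 = 0.70319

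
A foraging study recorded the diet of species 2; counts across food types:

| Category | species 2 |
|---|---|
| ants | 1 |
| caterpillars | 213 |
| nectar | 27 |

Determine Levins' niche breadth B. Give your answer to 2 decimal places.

Proportions for species 2 (n=241): 1/241=0.0041, 213/241=0.8838, 27/241=0.1120
Σpᵢ² = 0.0041² + 0.8838² + 0.1120² = 0.000017 + 0.781102 + 0.012544 = 0.793663
B = 1 / 0.793663 = 1.2600

1.26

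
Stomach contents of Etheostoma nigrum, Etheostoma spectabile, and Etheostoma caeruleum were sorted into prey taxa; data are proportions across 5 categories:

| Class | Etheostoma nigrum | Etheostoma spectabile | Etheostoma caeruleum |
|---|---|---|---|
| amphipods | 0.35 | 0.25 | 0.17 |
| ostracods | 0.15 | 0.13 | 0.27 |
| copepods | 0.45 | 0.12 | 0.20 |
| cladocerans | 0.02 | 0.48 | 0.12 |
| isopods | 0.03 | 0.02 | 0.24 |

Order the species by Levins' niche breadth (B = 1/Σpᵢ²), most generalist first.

Etheostoma caeruleum > Etheostoma spectabile > Etheostoma nigrum

Σp_nigrᵢ² = 0.35² + 0.15² + 0.45² + 0.02² + 0.03² = 0.1225 + 0.0225 + 0.2025 + 0.0004 + 0.0009 = 0.3488
B_nigr = 1 / 0.3488 = 2.8670
Σp_specᵢ² = 0.25² + 0.13² + 0.12² + 0.48² + 0.02² = 0.0625 + 0.0169 + 0.0144 + 0.2304 + 0.0004 = 0.3246
B_spec = 1 / 0.3246 = 3.0807
Σp_caerᵢ² = 0.17² + 0.27² + 0.20² + 0.12² + 0.24² = 0.0289 + 0.0729 + 0.0400 + 0.0144 + 0.0576 = 0.2138
B_caer = 1 / 0.2138 = 4.6773
Ranking by B (broadest → narrowest): Etheostoma caeruleum (4.68) > Etheostoma spectabile (3.08) > Etheostoma nigrum (2.87)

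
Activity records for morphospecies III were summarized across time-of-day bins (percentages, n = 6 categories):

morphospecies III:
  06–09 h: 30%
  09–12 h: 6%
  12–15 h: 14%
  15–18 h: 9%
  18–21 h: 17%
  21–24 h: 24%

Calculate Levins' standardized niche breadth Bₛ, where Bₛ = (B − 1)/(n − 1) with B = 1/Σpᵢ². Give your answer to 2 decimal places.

0.76

Convert percentages to proportions (divide by 100).
Σpᵢ² = 0.30² + 0.06² + 0.14² + 0.09² + 0.17² + 0.24² = 0.0900 + 0.0036 + 0.0196 + 0.0081 + 0.0289 + 0.0576 = 0.2078
B = 1 / 0.2078 = 4.8123
Bₛ = (B − 1)/(n − 1) = (4.8123 − 1)/(6 − 1) = 3.8123/5 = 0.7625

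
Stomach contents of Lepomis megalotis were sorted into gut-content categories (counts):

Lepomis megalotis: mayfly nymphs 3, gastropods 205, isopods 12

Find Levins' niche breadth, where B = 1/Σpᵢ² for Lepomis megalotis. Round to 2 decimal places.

1.15

Proportions for Lepomis megalotis (n=220): 3/220=0.0136, 205/220=0.9318, 12/220=0.0545
Σpᵢ² = 0.0136² + 0.9318² + 0.0545² = 0.000185 + 0.868251 + 0.002970 = 0.871406
B = 1 / 0.871406 = 1.1476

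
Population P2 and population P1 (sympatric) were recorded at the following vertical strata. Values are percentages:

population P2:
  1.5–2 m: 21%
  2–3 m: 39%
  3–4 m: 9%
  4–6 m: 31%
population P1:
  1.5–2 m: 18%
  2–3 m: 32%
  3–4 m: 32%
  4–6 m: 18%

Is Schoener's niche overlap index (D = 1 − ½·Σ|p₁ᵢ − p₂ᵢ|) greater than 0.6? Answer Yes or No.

Convert percentages to proportions (divide by 100).
Σ|p₁ᵢ − p₂ᵢ| = 0.03 + 0.07 + 0.23 + 0.13 = 0.46
D = 1 − ½ × 0.46 = 1 − 0.230 = 0.7700
D = 0.7700 > 0.6 → Yes.

Yes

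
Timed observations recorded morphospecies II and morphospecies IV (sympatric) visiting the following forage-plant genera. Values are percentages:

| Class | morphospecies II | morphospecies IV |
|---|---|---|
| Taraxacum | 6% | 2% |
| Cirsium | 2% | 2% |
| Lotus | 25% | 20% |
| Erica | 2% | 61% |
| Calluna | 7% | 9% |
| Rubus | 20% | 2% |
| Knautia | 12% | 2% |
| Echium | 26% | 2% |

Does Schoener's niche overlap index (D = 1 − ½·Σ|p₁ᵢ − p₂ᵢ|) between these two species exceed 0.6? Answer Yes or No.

No

Convert percentages to proportions (divide by 100).
Σ|p₁ᵢ − p₂ᵢ| = 0.04 + 0.00 + 0.05 + 0.59 + 0.02 + 0.18 + 0.10 + 0.24 = 1.22
D = 1 − ½ × 1.22 = 1 − 0.610 = 0.3900
D = 0.3900 < 0.6 → No.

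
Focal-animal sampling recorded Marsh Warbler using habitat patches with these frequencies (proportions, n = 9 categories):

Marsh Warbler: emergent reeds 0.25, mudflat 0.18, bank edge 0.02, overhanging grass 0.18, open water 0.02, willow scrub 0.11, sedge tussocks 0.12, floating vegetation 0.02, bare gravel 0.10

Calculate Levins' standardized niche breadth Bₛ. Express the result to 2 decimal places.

0.63

Σpᵢ² = 0.25² + 0.18² + 0.02² + 0.18² + 0.02² + 0.11² + 0.12² + 0.02² + 0.10² = 0.0625 + 0.0324 + 0.0004 + 0.0324 + 0.0004 + 0.0121 + 0.0144 + 0.0004 + 0.0100 = 0.1650
B = 1 / 0.1650 = 6.0606
Bₛ = (B − 1)/(n − 1) = (6.0606 − 1)/(9 − 1) = 5.0606/8 = 0.6326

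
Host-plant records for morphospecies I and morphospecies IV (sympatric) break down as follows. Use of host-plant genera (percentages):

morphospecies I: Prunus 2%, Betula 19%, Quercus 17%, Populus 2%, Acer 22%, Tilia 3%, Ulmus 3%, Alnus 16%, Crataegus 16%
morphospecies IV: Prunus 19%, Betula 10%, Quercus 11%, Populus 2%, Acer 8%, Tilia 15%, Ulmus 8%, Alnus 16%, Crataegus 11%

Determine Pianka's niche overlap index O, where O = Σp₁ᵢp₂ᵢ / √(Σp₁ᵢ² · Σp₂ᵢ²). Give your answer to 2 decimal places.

0.74

Convert percentages to proportions (divide by 100).
Σ p₁ᵢp₂ᵢ = 0.0038 + 0.0190 + 0.0187 + 0.0004 + 0.0176 + 0.0045 + 0.0024 + 0.0256 + 0.0176 = 0.1096
Σp_1ᵢ² = 0.02² + 0.19² + 0.17² + 0.02² + 0.22² + 0.03² + 0.03² + 0.16² + 0.16² = 0.0004 + 0.0361 + 0.0289 + 0.0004 + 0.0484 + 0.0009 + 0.0009 + 0.0256 + 0.0256 = 0.1672
Σp_2ᵢ² = 0.19² + 0.10² + 0.11² + 0.02² + 0.08² + 0.15² + 0.08² + 0.16² + 0.11² = 0.0361 + 0.0100 + 0.0121 + 0.0004 + 0.0064 + 0.0225 + 0.0064 + 0.0256 + 0.0121 = 0.1316
O = 0.1096 / √(0.1672 × 0.1316) = 0.1096 / 0.14834 = 0.7388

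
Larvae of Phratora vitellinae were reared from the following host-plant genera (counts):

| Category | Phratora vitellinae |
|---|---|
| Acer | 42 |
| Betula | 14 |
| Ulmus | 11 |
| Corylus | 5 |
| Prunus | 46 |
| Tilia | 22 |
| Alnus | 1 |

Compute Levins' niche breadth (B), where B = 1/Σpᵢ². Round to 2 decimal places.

4.22

Proportions for Phratora vitellinae (n=141): 42/141=0.2979, 14/141=0.0993, 11/141=0.0780, 5/141=0.0355, 46/141=0.3262, 22/141=0.1560, 1/141=0.0071
Σpᵢ² = 0.2979² + 0.0993² + 0.0780² + 0.0355² + 0.3262² + 0.1560² + 0.0071² = 0.088744 + 0.009860 + 0.006084 + 0.001260 + 0.106406 + 0.024336 + 0.000050 = 0.236740
B = 1 / 0.236740 = 4.2240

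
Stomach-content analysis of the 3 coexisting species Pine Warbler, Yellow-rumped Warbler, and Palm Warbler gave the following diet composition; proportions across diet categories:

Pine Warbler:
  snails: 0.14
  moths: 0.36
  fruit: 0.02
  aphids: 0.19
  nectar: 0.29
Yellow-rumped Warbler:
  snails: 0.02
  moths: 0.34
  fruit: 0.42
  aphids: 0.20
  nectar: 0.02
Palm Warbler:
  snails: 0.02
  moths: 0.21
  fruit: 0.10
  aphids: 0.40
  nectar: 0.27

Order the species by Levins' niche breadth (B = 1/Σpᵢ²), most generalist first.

Pine Warbler > Palm Warbler > Yellow-rumped Warbler

Σp_Pineᵢ² = 0.14² + 0.36² + 0.02² + 0.19² + 0.29² = 0.0196 + 0.1296 + 0.0004 + 0.0361 + 0.0841 = 0.2698
B_Pine = 1 / 0.2698 = 3.7064
Σp_Yellᵢ² = 0.02² + 0.34² + 0.42² + 0.20² + 0.02² = 0.0004 + 0.1156 + 0.1764 + 0.0400 + 0.0004 = 0.3328
B_Yell = 1 / 0.3328 = 3.0048
Σp_Palmᵢ² = 0.02² + 0.21² + 0.10² + 0.40² + 0.27² = 0.0004 + 0.0441 + 0.0100 + 0.1600 + 0.0729 = 0.2874
B_Palm = 1 / 0.2874 = 3.4795
Ranking by B (broadest → narrowest): Pine Warbler (3.71) > Palm Warbler (3.48) > Yellow-rumped Warbler (3.00)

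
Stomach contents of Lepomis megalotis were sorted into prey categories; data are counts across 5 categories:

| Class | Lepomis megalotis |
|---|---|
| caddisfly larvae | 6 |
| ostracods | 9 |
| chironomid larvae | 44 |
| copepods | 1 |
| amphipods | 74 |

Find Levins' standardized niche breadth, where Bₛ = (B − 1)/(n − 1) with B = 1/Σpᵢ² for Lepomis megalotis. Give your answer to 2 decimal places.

0.35

Proportions for Lepomis megalotis (n=134): 6/134=0.0448, 9/134=0.0672, 44/134=0.3284, 1/134=0.0075, 74/134=0.5522
Σpᵢ² = 0.0448² + 0.0672² + 0.3284² + 0.0075² + 0.5522² = 0.002007 + 0.004516 + 0.107847 + 0.000056 + 0.304925 = 0.419351
B = 1 / 0.419351 = 2.3846
Bₛ = (B − 1)/(n − 1) = (2.3846 − 1)/(5 − 1) = 1.3846/4 = 0.3462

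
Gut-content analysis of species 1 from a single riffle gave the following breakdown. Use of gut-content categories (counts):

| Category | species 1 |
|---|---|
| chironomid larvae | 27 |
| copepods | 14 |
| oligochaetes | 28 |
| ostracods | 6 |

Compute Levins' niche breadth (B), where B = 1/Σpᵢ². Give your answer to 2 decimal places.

3.22

Proportions for species 1 (n=75): 27/75=0.3600, 14/75=0.1867, 28/75=0.3733, 6/75=0.0800
Σpᵢ² = 0.3600² + 0.1867² + 0.3733² + 0.0800² = 0.129600 + 0.034857 + 0.139353 + 0.006400 = 0.310210
B = 1 / 0.310210 = 3.2236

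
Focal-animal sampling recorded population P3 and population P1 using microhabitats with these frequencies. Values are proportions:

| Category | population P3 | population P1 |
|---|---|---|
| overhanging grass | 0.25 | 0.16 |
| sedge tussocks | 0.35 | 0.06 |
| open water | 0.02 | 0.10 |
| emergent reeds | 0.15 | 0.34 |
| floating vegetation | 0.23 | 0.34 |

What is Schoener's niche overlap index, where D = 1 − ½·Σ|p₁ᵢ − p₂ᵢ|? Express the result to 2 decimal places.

Σ|p₁ᵢ − p₂ᵢ| = 0.09 + 0.29 + 0.08 + 0.19 + 0.11 = 0.76
D = 1 − ½ × 0.76 = 1 − 0.380 = 0.6200

0.62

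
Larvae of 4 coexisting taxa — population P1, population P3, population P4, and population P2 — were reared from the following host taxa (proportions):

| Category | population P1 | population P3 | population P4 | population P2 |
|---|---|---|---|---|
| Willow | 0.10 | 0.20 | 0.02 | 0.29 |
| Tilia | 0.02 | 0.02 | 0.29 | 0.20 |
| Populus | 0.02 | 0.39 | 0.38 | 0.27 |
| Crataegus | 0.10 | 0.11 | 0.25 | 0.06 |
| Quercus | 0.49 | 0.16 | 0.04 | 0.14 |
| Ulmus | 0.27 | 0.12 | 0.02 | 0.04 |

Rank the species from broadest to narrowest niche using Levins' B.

population P2 > population P3 > population P4 > population P1

Σp_P1ᵢ² = 0.10² + 0.02² + 0.02² + 0.10² + 0.49² + 0.27² = 0.0100 + 0.0004 + 0.0004 + 0.0100 + 0.2401 + 0.0729 = 0.3338
B_P1 = 1 / 0.3338 = 2.9958
Σp_P3ᵢ² = 0.20² + 0.02² + 0.39² + 0.11² + 0.16² + 0.12² = 0.0400 + 0.0004 + 0.1521 + 0.0121 + 0.0256 + 0.0144 = 0.2446
B_P3 = 1 / 0.2446 = 4.0883
Σp_P4ᵢ² = 0.02² + 0.29² + 0.38² + 0.25² + 0.04² + 0.02² = 0.0004 + 0.0841 + 0.1444 + 0.0625 + 0.0016 + 0.0004 = 0.2934
B_P4 = 1 / 0.2934 = 3.4083
Σp_P2ᵢ² = 0.29² + 0.20² + 0.27² + 0.06² + 0.14² + 0.04² = 0.0841 + 0.0400 + 0.0729 + 0.0036 + 0.0196 + 0.0016 = 0.2218
B_P2 = 1 / 0.2218 = 4.5086
Ranking by B (broadest → narrowest): population P2 (4.51) > population P3 (4.09) > population P4 (3.41) > population P1 (3.00)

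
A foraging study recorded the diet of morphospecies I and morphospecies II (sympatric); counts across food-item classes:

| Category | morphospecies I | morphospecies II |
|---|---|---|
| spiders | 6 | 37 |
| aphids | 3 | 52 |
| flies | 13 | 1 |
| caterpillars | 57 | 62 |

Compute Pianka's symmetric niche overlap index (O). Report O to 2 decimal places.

0.75

Proportions for morphospecies I (n=79): 6/79=0.0759, 3/79=0.0380, 13/79=0.1646, 57/79=0.7215
Proportions for morphospecies II (n=152): 37/152=0.2434, 52/152=0.3421, 1/152=0.0066, 62/152=0.4079
Σ p₁ᵢp₂ᵢ = 0.018474 + 0.013000 + 0.001086 + 0.294300 = 0.326860
Σp_1ᵢ² = 0.0759² + 0.0380² + 0.1646² + 0.7215² = 0.005761 + 0.001444 + 0.027093 + 0.520562 = 0.554860
Σp_2ᵢ² = 0.2434² + 0.3421² + 0.0066² + 0.4079² = 0.059244 + 0.117032 + 0.000044 + 0.166382 = 0.342702
O = 0.326860 / √(0.554860 × 0.342702) = 0.326860 / 0.4360638 = 0.7496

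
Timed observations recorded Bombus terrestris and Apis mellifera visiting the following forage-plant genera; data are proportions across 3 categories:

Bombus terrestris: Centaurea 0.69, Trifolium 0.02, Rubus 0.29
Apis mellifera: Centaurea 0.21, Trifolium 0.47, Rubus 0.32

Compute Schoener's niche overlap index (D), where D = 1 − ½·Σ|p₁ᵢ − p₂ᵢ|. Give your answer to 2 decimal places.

Σ|p₁ᵢ − p₂ᵢ| = 0.48 + 0.45 + 0.03 = 0.96
D = 1 − ½ × 0.96 = 1 − 0.480 = 0.5200

0.52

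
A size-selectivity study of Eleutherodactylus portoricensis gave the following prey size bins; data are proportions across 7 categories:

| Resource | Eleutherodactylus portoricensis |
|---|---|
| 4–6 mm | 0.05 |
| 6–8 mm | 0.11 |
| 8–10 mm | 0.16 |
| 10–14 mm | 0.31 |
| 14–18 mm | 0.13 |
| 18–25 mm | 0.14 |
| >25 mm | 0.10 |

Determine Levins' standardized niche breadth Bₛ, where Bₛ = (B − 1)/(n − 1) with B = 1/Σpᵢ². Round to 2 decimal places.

0.75

Σpᵢ² = 0.05² + 0.11² + 0.16² + 0.31² + 0.13² + 0.14² + 0.10² = 0.0025 + 0.0121 + 0.0256 + 0.0961 + 0.0169 + 0.0196 + 0.0100 = 0.1828
B = 1 / 0.1828 = 5.4705
Bₛ = (B − 1)/(n − 1) = (5.4705 − 1)/(7 − 1) = 4.4705/6 = 0.7451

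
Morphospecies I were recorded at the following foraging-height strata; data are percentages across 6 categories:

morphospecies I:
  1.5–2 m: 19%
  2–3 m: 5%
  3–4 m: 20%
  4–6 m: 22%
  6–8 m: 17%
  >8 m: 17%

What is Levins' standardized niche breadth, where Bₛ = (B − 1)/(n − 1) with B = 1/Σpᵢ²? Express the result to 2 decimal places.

0.88

Convert percentages to proportions (divide by 100).
Σpᵢ² = 0.19² + 0.05² + 0.20² + 0.22² + 0.17² + 0.17² = 0.0361 + 0.0025 + 0.0400 + 0.0484 + 0.0289 + 0.0289 = 0.1848
B = 1 / 0.1848 = 5.4113
Bₛ = (B − 1)/(n − 1) = (5.4113 − 1)/(6 − 1) = 4.4113/5 = 0.8823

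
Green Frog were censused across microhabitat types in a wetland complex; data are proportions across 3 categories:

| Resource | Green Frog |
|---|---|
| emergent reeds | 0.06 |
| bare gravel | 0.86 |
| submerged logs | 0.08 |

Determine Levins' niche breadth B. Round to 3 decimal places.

1.334

Σpᵢ² = 0.06² + 0.86² + 0.08² = 0.0036 + 0.7396 + 0.0064 = 0.7496
B = 1 / 0.7496 = 1.33404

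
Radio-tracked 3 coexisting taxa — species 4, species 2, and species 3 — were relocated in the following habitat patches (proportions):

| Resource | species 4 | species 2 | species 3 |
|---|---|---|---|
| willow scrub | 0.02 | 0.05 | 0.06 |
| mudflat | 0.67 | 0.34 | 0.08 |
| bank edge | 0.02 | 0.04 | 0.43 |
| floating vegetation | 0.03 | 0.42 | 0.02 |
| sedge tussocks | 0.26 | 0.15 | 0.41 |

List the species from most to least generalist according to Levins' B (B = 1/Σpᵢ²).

Σp_4ᵢ² = 0.02² + 0.67² + 0.02² + 0.03² + 0.26² = 0.0004 + 0.4489 + 0.0004 + 0.0009 + 0.0676 = 0.5182
B_4 = 1 / 0.5182 = 1.9298
Σp_2ᵢ² = 0.05² + 0.34² + 0.04² + 0.42² + 0.15² = 0.0025 + 0.1156 + 0.0016 + 0.1764 + 0.0225 = 0.3186
B_2 = 1 / 0.3186 = 3.1387
Σp_3ᵢ² = 0.06² + 0.08² + 0.43² + 0.02² + 0.41² = 0.0036 + 0.0064 + 0.1849 + 0.0004 + 0.1681 = 0.3634
B_3 = 1 / 0.3634 = 2.7518
Ranking by B (broadest → narrowest): species 2 (3.14) > species 3 (2.75) > species 4 (1.93)

species 2 > species 3 > species 4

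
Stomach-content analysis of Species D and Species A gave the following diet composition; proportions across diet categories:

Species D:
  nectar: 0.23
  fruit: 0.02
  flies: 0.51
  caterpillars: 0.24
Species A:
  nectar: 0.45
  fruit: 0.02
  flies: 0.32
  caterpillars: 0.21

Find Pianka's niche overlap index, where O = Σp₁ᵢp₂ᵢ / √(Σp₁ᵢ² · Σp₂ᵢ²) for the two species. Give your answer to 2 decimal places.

0.88

Σ p₁ᵢp₂ᵢ = 0.1035 + 0.0004 + 0.1632 + 0.0504 = 0.3175
Σp_1ᵢ² = 0.23² + 0.02² + 0.51² + 0.24² = 0.0529 + 0.0004 + 0.2601 + 0.0576 = 0.3710
Σp_2ᵢ² = 0.45² + 0.02² + 0.32² + 0.21² = 0.2025 + 0.0004 + 0.1024 + 0.0441 = 0.3494
O = 0.3175 / √(0.3710 × 0.3494) = 0.3175 / 0.36004 = 0.8818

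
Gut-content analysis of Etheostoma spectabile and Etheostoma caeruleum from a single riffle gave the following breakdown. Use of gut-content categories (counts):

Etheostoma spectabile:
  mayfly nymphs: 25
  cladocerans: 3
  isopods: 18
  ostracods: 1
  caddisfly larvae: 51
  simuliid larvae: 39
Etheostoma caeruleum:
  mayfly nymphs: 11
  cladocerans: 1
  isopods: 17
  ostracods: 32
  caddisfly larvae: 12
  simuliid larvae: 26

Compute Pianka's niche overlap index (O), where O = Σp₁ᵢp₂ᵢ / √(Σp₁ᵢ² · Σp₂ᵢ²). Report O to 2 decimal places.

Proportions for Etheostoma spectabile (n=137): 25/137=0.1825, 3/137=0.0219, 18/137=0.1314, 1/137=0.0073, 51/137=0.3723, 39/137=0.2847
Proportions for Etheostoma caeruleum (n=99): 11/99=0.1111, 1/99=0.0101, 17/99=0.1717, 32/99=0.3232, 12/99=0.1212, 26/99=0.2626
Σ p₁ᵢp₂ᵢ = 0.020276 + 0.000221 + 0.022561 + 0.002359 + 0.045123 + 0.074762 = 0.165302
Σp_1ᵢ² = 0.1825² + 0.0219² + 0.1314² + 0.0073² + 0.3723² + 0.2847² = 0.033306 + 0.000480 + 0.017266 + 0.000053 + 0.138607 + 0.081054 = 0.270766
Σp_2ᵢ² = 0.1111² + 0.0101² + 0.1717² + 0.3232² + 0.1212² + 0.2626² = 0.012343 + 0.000102 + 0.029481 + 0.104458 + 0.014689 + 0.068959 = 0.230032
O = 0.165302 / √(0.270766 × 0.230032) = 0.165302 / 0.2495693 = 0.6623

0.66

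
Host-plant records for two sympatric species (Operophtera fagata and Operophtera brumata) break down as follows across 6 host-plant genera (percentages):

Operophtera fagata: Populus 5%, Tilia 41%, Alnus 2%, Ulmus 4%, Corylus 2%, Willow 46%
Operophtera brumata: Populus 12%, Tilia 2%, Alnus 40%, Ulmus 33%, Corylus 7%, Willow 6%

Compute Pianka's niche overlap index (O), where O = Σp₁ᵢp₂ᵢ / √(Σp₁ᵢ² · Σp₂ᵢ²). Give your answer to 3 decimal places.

Convert percentages to proportions (divide by 100).
Σ p₁ᵢp₂ᵢ = 0.0060 + 0.0082 + 0.0080 + 0.0132 + 0.0014 + 0.0276 = 0.0644
Σp_1ᵢ² = 0.05² + 0.41² + 0.02² + 0.04² + 0.02² + 0.46² = 0.0025 + 0.1681 + 0.0004 + 0.0016 + 0.0004 + 0.2116 = 0.3846
Σp_2ᵢ² = 0.12² + 0.02² + 0.40² + 0.33² + 0.07² + 0.06² = 0.0144 + 0.0004 + 0.1600 + 0.1089 + 0.0049 + 0.0036 = 0.2922
O = 0.0644 / √(0.3846 × 0.2922) = 0.0644 / 0.335231 = 0.19211

0.192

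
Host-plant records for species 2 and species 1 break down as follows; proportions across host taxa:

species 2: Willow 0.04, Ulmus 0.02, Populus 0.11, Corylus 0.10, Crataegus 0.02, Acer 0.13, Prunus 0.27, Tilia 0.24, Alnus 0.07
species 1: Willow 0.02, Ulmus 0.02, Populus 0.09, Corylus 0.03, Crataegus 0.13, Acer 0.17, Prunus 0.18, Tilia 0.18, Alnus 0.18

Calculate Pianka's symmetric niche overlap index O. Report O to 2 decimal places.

0.87

Σ p₁ᵢp₂ᵢ = 0.0008 + 0.0004 + 0.0099 + 0.0030 + 0.0026 + 0.0221 + 0.0486 + 0.0432 + 0.0126 = 0.1432
Σp_1ᵢ² = 0.04² + 0.02² + 0.11² + 0.10² + 0.02² + 0.13² + 0.27² + 0.24² + 0.07² = 0.0016 + 0.0004 + 0.0121 + 0.0100 + 0.0004 + 0.0169 + 0.0729 + 0.0576 + 0.0049 = 0.1768
Σp_2ᵢ² = 0.02² + 0.02² + 0.09² + 0.03² + 0.13² + 0.17² + 0.18² + 0.18² + 0.18² = 0.0004 + 0.0004 + 0.0081 + 0.0009 + 0.0169 + 0.0289 + 0.0324 + 0.0324 + 0.0324 = 0.1528
O = 0.1432 / √(0.1768 × 0.1528) = 0.1432 / 0.16436 = 0.8713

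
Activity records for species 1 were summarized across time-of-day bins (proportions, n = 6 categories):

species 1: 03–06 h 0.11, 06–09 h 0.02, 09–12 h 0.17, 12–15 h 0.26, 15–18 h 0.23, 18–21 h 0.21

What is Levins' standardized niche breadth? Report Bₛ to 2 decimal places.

Σpᵢ² = 0.11² + 0.02² + 0.17² + 0.26² + 0.23² + 0.21² = 0.0121 + 0.0004 + 0.0289 + 0.0676 + 0.0529 + 0.0441 = 0.2060
B = 1 / 0.2060 = 4.8544
Bₛ = (B − 1)/(n − 1) = (4.8544 − 1)/(6 − 1) = 3.8544/5 = 0.7709

0.77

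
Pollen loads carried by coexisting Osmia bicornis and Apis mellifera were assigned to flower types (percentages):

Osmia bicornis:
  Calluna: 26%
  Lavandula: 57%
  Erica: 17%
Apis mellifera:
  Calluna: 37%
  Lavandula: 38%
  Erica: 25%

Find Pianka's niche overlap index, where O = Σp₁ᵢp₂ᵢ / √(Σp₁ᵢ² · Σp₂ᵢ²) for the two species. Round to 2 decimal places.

0.93

Convert percentages to proportions (divide by 100).
Σ p₁ᵢp₂ᵢ = 0.0962 + 0.2166 + 0.0425 = 0.3553
Σp_1ᵢ² = 0.26² + 0.57² + 0.17² = 0.0676 + 0.3249 + 0.0289 = 0.4214
Σp_2ᵢ² = 0.37² + 0.38² + 0.25² = 0.1369 + 0.1444 + 0.0625 = 0.3438
O = 0.3553 / √(0.4214 × 0.3438) = 0.3553 / 0.38063 = 0.9335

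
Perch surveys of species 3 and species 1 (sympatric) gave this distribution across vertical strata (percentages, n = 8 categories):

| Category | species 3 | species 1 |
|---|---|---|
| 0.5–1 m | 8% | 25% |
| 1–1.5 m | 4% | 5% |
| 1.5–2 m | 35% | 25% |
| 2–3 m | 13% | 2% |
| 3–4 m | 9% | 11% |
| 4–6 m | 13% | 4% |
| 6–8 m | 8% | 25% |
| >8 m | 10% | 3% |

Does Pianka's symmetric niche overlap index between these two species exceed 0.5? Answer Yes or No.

Convert percentages to proportions (divide by 100).
Σ p₁ᵢp₂ᵢ = 0.0200 + 0.0020 + 0.0875 + 0.0026 + 0.0099 + 0.0052 + 0.0200 + 0.0030 = 0.1502
Σp_1ᵢ² = 0.08² + 0.04² + 0.35² + 0.13² + 0.09² + 0.13² + 0.08² + 0.10² = 0.0064 + 0.0016 + 0.1225 + 0.0169 + 0.0081 + 0.0169 + 0.0064 + 0.0100 = 0.1888
Σp_2ᵢ² = 0.25² + 0.05² + 0.25² + 0.02² + 0.11² + 0.04² + 0.25² + 0.03² = 0.0625 + 0.0025 + 0.0625 + 0.0004 + 0.0121 + 0.0016 + 0.0625 + 0.0009 = 0.2050
O = 0.1502 / √(0.1888 × 0.2050) = 0.1502 / 0.19673 = 0.7635
O = 0.7635 > 0.5 → Yes.

Yes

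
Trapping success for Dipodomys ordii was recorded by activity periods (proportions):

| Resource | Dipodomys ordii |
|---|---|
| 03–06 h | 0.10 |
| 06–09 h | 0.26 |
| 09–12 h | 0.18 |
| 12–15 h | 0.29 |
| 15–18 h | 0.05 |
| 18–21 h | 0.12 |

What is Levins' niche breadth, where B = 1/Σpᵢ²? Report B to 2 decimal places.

Σpᵢ² = 0.10² + 0.26² + 0.18² + 0.29² + 0.05² + 0.12² = 0.0100 + 0.0676 + 0.0324 + 0.0841 + 0.0025 + 0.0144 = 0.2110
B = 1 / 0.2110 = 4.7393

4.74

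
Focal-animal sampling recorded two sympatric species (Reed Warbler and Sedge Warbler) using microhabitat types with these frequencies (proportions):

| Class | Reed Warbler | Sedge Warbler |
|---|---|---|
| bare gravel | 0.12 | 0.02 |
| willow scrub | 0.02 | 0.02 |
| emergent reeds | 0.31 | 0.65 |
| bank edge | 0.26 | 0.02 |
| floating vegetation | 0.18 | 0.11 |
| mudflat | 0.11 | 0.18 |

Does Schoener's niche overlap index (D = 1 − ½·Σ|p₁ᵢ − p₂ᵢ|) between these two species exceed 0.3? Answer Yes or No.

Σ|p₁ᵢ − p₂ᵢ| = 0.10 + 0.00 + 0.34 + 0.24 + 0.07 + 0.07 = 0.82
D = 1 − ½ × 0.82 = 1 − 0.410 = 0.5900
D = 0.5900 > 0.3 → Yes.

Yes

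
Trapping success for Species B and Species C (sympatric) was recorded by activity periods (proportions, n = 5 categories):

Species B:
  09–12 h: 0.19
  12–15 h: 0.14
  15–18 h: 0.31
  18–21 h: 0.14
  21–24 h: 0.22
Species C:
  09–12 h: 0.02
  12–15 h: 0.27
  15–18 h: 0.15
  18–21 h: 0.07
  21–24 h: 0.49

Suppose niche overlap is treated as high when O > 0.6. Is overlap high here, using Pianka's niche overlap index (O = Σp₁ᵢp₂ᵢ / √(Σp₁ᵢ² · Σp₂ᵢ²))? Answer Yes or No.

Yes

Σ p₁ᵢp₂ᵢ = 0.0038 + 0.0378 + 0.0465 + 0.0098 + 0.1078 = 0.2057
Σp_1ᵢ² = 0.19² + 0.14² + 0.31² + 0.14² + 0.22² = 0.0361 + 0.0196 + 0.0961 + 0.0196 + 0.0484 = 0.2198
Σp_2ᵢ² = 0.02² + 0.27² + 0.15² + 0.07² + 0.49² = 0.0004 + 0.0729 + 0.0225 + 0.0049 + 0.2401 = 0.3408
O = 0.2057 / √(0.2198 × 0.3408) = 0.2057 / 0.27369 = 0.7516
O = 0.7516 > 0.6 → Yes.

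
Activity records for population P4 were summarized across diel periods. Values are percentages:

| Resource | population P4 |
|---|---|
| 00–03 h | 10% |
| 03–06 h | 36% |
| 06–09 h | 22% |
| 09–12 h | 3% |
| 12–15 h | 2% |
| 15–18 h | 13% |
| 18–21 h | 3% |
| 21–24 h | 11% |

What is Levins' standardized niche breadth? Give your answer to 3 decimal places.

0.509

Convert percentages to proportions (divide by 100).
Σpᵢ² = 0.10² + 0.36² + 0.22² + 0.03² + 0.02² + 0.13² + 0.03² + 0.11² = 0.0100 + 0.1296 + 0.0484 + 0.0009 + 0.0004 + 0.0169 + 0.0009 + 0.0121 = 0.2192
B = 1 / 0.2192 = 4.56204
Bₛ = (B − 1)/(n − 1) = (4.56204 − 1)/(8 − 1) = 3.56204/7 = 0.50886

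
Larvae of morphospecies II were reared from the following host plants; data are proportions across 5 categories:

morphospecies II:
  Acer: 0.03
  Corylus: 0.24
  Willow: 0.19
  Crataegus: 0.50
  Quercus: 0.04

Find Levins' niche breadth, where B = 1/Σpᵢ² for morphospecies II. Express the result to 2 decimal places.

Σpᵢ² = 0.03² + 0.24² + 0.19² + 0.50² + 0.04² = 0.0009 + 0.0576 + 0.0361 + 0.2500 + 0.0016 = 0.3462
B = 1 / 0.3462 = 2.8885

2.89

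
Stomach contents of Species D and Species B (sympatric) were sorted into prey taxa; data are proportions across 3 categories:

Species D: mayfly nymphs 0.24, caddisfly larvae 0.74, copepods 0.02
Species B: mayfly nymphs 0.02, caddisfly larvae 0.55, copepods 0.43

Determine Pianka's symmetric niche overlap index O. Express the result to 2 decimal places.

Σ p₁ᵢp₂ᵢ = 0.0048 + 0.4070 + 0.0086 = 0.4204
Σp_1ᵢ² = 0.24² + 0.74² + 0.02² = 0.0576 + 0.5476 + 0.0004 = 0.6056
Σp_2ᵢ² = 0.02² + 0.55² + 0.43² = 0.0004 + 0.3025 + 0.1849 = 0.4878
O = 0.4204 / √(0.6056 × 0.4878) = 0.4204 / 0.54352 = 0.7735

0.77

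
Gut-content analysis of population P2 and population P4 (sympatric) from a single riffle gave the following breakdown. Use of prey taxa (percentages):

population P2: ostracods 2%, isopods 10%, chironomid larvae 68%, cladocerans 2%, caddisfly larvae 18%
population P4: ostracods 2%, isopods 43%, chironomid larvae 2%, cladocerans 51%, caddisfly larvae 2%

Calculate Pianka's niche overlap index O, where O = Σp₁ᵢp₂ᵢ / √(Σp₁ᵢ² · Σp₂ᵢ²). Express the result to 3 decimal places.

0.149

Convert percentages to proportions (divide by 100).
Σ p₁ᵢp₂ᵢ = 0.0004 + 0.0430 + 0.0136 + 0.0102 + 0.0036 = 0.0708
Σp_1ᵢ² = 0.02² + 0.10² + 0.68² + 0.02² + 0.18² = 0.0004 + 0.0100 + 0.4624 + 0.0004 + 0.0324 = 0.5056
Σp_2ᵢ² = 0.02² + 0.43² + 0.02² + 0.51² + 0.02² = 0.0004 + 0.1849 + 0.0004 + 0.2601 + 0.0004 = 0.4462
O = 0.0708 / √(0.5056 × 0.4462) = 0.0708 / 0.474972 = 0.14906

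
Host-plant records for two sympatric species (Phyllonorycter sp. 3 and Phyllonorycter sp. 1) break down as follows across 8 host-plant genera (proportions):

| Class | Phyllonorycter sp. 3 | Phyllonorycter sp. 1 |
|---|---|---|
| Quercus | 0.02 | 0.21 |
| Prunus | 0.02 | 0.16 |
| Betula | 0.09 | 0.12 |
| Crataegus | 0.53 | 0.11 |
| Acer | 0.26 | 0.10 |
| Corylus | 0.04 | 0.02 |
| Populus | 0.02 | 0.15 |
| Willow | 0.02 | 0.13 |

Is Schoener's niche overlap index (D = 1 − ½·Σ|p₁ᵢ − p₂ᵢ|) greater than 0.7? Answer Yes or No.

Σ|p₁ᵢ − p₂ᵢ| = 0.19 + 0.14 + 0.03 + 0.42 + 0.16 + 0.02 + 0.13 + 0.11 = 1.20
D = 1 − ½ × 1.20 = 1 − 0.600 = 0.4000
D = 0.4000 < 0.7 → No.

No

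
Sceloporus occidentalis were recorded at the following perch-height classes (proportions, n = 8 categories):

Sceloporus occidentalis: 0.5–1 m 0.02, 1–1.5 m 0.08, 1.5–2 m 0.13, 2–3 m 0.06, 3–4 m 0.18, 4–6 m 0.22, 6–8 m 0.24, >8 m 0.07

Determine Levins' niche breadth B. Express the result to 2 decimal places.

Σpᵢ² = 0.02² + 0.08² + 0.13² + 0.06² + 0.18² + 0.22² + 0.24² + 0.07² = 0.0004 + 0.0064 + 0.0169 + 0.0036 + 0.0324 + 0.0484 + 0.0576 + 0.0049 = 0.1706
B = 1 / 0.1706 = 5.8617

5.86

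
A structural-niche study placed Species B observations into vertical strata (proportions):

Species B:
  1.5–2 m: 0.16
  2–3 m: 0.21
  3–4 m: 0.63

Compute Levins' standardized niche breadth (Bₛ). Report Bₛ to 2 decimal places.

0.57

Σpᵢ² = 0.16² + 0.21² + 0.63² = 0.0256 + 0.0441 + 0.3969 = 0.4666
B = 1 / 0.4666 = 2.1432
Bₛ = (B − 1)/(n − 1) = (2.1432 − 1)/(3 − 1) = 1.1432/2 = 0.5716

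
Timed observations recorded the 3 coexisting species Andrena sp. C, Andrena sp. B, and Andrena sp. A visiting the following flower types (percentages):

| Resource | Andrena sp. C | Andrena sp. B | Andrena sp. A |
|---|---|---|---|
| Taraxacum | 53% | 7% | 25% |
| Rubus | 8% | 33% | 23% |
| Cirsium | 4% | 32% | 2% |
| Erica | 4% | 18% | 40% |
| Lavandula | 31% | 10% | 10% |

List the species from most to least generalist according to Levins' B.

Andrena sp. B > Andrena sp. A > Andrena sp. C

Convert percentages to proportions (divide by 100).
Σp_Cᵢ² = 0.53² + 0.08² + 0.04² + 0.04² + 0.31² = 0.2809 + 0.0064 + 0.0016 + 0.0016 + 0.0961 = 0.3866
B_C = 1 / 0.3866 = 2.5867
Σp_Bᵢ² = 0.07² + 0.33² + 0.32² + 0.18² + 0.10² = 0.0049 + 0.1089 + 0.1024 + 0.0324 + 0.0100 = 0.2586
B_B = 1 / 0.2586 = 3.8670
Σp_Aᵢ² = 0.25² + 0.23² + 0.02² + 0.40² + 0.10² = 0.0625 + 0.0529 + 0.0004 + 0.1600 + 0.0100 = 0.2858
B_A = 1 / 0.2858 = 3.4990
Ranking by B (broadest → narrowest): Andrena sp. B (3.87) > Andrena sp. A (3.50) > Andrena sp. C (2.59)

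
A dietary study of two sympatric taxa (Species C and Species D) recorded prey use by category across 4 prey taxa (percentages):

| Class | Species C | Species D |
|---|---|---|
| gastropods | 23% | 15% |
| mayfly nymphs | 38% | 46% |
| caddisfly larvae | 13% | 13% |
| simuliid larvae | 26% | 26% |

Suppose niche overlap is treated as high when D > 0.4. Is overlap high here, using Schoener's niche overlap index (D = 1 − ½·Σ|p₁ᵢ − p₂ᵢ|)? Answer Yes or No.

Convert percentages to proportions (divide by 100).
Σ|p₁ᵢ − p₂ᵢ| = 0.08 + 0.08 + 0.00 + 0.00 = 0.16
D = 1 − ½ × 0.16 = 1 − 0.080 = 0.9200
D = 0.9200 > 0.4 → Yes.

Yes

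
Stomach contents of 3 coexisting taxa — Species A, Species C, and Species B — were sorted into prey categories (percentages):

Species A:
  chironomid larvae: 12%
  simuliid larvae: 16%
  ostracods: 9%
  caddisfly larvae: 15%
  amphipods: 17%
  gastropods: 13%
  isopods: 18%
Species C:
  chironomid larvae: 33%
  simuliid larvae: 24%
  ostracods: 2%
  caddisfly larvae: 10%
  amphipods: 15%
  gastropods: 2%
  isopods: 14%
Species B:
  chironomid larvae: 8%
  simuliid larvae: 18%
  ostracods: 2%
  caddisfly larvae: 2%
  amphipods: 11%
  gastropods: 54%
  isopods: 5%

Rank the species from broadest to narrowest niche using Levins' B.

Convert percentages to proportions (divide by 100).
Σp_Aᵢ² = 0.12² + 0.16² + 0.09² + 0.15² + 0.17² + 0.13² + 0.18² = 0.0144 + 0.0256 + 0.0081 + 0.0225 + 0.0289 + 0.0169 + 0.0324 = 0.1488
B_A = 1 / 0.1488 = 6.7204
Σp_Cᵢ² = 0.33² + 0.24² + 0.02² + 0.10² + 0.15² + 0.02² + 0.14² = 0.1089 + 0.0576 + 0.0004 + 0.0100 + 0.0225 + 0.0004 + 0.0196 = 0.2194
B_C = 1 / 0.2194 = 4.5579
Σp_Bᵢ² = 0.08² + 0.18² + 0.02² + 0.02² + 0.11² + 0.54² + 0.05² = 0.0064 + 0.0324 + 0.0004 + 0.0004 + 0.0121 + 0.2916 + 0.0025 = 0.3458
B_B = 1 / 0.3458 = 2.8918
Ranking by B (broadest → narrowest): Species A (6.72) > Species C (4.56) > Species B (2.89)

Species A > Species C > Species B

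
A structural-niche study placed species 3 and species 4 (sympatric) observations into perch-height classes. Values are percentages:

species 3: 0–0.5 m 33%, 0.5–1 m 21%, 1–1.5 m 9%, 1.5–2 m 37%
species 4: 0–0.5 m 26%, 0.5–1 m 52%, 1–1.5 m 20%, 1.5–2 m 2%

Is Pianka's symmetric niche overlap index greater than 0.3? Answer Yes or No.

Convert percentages to proportions (divide by 100).
Σ p₁ᵢp₂ᵢ = 0.0858 + 0.1092 + 0.0180 + 0.0074 = 0.2204
Σp_1ᵢ² = 0.33² + 0.21² + 0.09² + 0.37² = 0.1089 + 0.0441 + 0.0081 + 0.1369 = 0.2980
Σp_2ᵢ² = 0.26² + 0.52² + 0.20² + 0.02² = 0.0676 + 0.2704 + 0.0400 + 0.0004 = 0.3784
O = 0.2204 / √(0.2980 × 0.3784) = 0.2204 / 0.33580 = 0.6563
O = 0.6563 > 0.3 → Yes.

Yes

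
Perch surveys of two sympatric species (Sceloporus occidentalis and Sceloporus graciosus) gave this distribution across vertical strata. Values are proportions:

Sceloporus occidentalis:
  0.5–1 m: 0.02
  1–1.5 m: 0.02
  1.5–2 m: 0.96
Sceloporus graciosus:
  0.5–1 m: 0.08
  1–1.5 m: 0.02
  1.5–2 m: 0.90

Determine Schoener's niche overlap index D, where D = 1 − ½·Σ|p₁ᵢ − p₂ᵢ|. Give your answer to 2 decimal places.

Σ|p₁ᵢ − p₂ᵢ| = 0.06 + 0.00 + 0.06 = 0.12
D = 1 − ½ × 0.12 = 1 − 0.060 = 0.9400

0.94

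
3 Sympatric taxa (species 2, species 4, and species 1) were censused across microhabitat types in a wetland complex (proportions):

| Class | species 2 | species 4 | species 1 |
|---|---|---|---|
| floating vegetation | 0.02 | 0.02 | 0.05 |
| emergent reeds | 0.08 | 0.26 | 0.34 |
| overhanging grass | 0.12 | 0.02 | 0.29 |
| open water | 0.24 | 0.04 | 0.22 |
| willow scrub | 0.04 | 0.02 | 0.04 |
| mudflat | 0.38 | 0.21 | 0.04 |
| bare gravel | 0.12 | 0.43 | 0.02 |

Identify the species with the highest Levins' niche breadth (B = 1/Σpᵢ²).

species 2

Σp_2ᵢ² = 0.02² + 0.08² + 0.12² + 0.24² + 0.04² + 0.38² + 0.12² = 0.0004 + 0.0064 + 0.0144 + 0.0576 + 0.0016 + 0.1444 + 0.0144 = 0.2392
B_2 = 1 / 0.2392 = 4.1806
Σp_4ᵢ² = 0.02² + 0.26² + 0.02² + 0.04² + 0.02² + 0.21² + 0.43² = 0.0004 + 0.0676 + 0.0004 + 0.0016 + 0.0004 + 0.0441 + 0.1849 = 0.2994
B_4 = 1 / 0.2994 = 3.3400
Σp_1ᵢ² = 0.05² + 0.34² + 0.29² + 0.22² + 0.04² + 0.04² + 0.02² = 0.0025 + 0.1156 + 0.0841 + 0.0484 + 0.0016 + 0.0016 + 0.0004 = 0.2542
B_1 = 1 / 0.2542 = 3.9339
Highest B → broadest niche (most generalist): species 2 (B = 4.18).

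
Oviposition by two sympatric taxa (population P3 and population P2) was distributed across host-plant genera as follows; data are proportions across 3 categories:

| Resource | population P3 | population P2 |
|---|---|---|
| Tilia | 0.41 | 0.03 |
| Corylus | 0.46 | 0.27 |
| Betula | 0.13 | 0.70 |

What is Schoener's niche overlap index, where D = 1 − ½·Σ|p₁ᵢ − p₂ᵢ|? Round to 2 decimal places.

Σ|p₁ᵢ − p₂ᵢ| = 0.38 + 0.19 + 0.57 = 1.14
D = 1 − ½ × 1.14 = 1 − 0.570 = 0.4300

0.43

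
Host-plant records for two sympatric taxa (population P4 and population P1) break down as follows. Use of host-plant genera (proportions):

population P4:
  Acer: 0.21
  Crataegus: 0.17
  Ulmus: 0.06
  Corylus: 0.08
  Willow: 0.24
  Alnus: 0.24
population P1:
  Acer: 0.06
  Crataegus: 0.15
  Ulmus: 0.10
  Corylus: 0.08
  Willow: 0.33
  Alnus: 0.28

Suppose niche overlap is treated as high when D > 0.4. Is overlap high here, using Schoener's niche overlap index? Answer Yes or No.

Yes

Σ|p₁ᵢ − p₂ᵢ| = 0.15 + 0.02 + 0.04 + 0.00 + 0.09 + 0.04 = 0.34
D = 1 − ½ × 0.34 = 1 − 0.170 = 0.8300
D = 0.8300 > 0.4 → Yes.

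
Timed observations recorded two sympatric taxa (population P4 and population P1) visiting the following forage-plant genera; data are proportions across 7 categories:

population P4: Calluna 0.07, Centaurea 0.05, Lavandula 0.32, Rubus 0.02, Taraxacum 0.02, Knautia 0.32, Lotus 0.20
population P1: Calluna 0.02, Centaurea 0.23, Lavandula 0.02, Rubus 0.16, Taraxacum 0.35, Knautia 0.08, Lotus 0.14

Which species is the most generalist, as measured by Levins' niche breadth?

population P1

Σp_P4ᵢ² = 0.07² + 0.05² + 0.32² + 0.02² + 0.02² + 0.32² + 0.20² = 0.0049 + 0.0025 + 0.1024 + 0.0004 + 0.0004 + 0.1024 + 0.0400 = 0.2530
B_P4 = 1 / 0.2530 = 3.9526
Σp_P1ᵢ² = 0.02² + 0.23² + 0.02² + 0.16² + 0.35² + 0.08² + 0.14² = 0.0004 + 0.0529 + 0.0004 + 0.0256 + 0.1225 + 0.0064 + 0.0196 = 0.2278
B_P1 = 1 / 0.2278 = 4.3898
Highest B → broadest niche (most generalist): population P1 (B = 4.39).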